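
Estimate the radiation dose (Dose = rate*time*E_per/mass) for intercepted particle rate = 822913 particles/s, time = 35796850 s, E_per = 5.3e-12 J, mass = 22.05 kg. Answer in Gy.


Total energy deposited = rate * time * E_per
  = 822913 * 35796850 * 5.3e-12 = 156.1258 J
Dose = E_total / mass = 156.1258 / 22.05
Dose = 7.0805 Gy

7.0805 Gy


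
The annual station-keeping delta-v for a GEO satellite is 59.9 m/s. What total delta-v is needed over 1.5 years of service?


dV = rate * years = 59.9 * 1.5
dV = 89.8500 m/s

89.8500 m/s


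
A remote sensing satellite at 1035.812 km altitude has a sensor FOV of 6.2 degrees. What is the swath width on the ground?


FOV = 6.2 deg = 0.1082104 rad
swath = 2 * alt * tan(FOV/2) = 2 * 1035.812 * tan(0.05410521)
swath = 2 * 1035.812 * 0.05415806
swath = 112.1951 km

112.1951 km


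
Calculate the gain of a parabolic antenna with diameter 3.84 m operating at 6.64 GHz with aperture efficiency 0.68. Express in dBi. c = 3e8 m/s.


lambda = c/f = 3e8 / 6.64e+09 = 0.04518072 m
G = eta*(pi*D/lambda)^2 = 0.68*(pi*3.84/0.04518072)^2
G = 48480.2394 (linear)
G = 10*log10(48480.2394) = 46.8556 dBi

46.8556 dBi


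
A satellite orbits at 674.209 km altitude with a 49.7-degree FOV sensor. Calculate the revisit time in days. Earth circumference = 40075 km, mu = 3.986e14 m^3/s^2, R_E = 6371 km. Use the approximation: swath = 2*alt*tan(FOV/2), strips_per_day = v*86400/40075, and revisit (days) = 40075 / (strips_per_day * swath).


swath = 2*674.209*tan(0.4337143) = 624.4851 km
v = sqrt(mu/r) = 7521.7987 m/s = 7.5218 km/s
strips/day = v*86400/40075 = 7.5218*86400/40075 = 16.2167
coverage/day = strips * swath = 16.2167 * 624.4851 = 10127.0746 km
revisit = 40075 / 10127.0746 = 3.9572 days

3.9572 days


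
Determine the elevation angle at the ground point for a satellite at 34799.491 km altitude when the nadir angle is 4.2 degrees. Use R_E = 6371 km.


r = R_E + alt = 41170.4910 km
Law of sines in the satellite / Earth-center / ground-point triangle:
  sin(nadir)/R_E = sin(90 + el)/r  =>  cos(el) = (r/R_E)*sin(nadir)
cos(el) = (41170.4910 / 6371.0000) * sin(4.2 deg) = 0.4732777
el = arccos(0.4732777) = 61.7527 deg
(Earth-central angle = 90 - nadir - el = 24.0473 deg)

61.7527 degrees


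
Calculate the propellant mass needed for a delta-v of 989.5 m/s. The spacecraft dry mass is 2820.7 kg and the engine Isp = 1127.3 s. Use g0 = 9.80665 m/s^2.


ve = Isp * g0 = 1127.3 * 9.80665 = 11055.036545 m/s
mass ratio = exp(dv/ve) = exp(989.5/11055.036545) = 1.09363468
m_prop = m_dry * (mr - 1) = 2820.7 * (1.09363468 - 1)
m_prop = 264.1153 kg

264.1153 kg


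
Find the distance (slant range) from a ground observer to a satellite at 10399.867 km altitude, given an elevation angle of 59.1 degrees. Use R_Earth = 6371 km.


h = 10399.867 km, el = 59.1 deg
d = -R_E*sin(el) + sqrt((R_E*sin(el))^2 + 2*R_E*h + h^2)
d = -6371.0000*sin(1.0315) + sqrt((6371.0000*0.8580649)^2 + 2*6371.0000*10399.867 + 10399.867^2)
d = 10981.9004 km

10981.9004 km


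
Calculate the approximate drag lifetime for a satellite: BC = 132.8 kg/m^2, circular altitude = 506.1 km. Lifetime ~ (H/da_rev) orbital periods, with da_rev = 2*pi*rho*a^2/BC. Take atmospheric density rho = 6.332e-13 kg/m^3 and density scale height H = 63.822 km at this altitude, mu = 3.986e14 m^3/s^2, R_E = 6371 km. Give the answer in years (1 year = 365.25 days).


a = R_E + alt = 6877.1000 km = 6.8771e+06 m
da_rev = 2*pi*rho*a^2/BC = 2*pi*6.332e-13*(6.8771e+06)^2/132.8 = 1.416881 m per revolution
N = H/da_rev = 63822.0000 m / 1.416881 m = 45044.0084 revolutions
P = 2*pi*sqrt(a^3/mu) = 5675.6974 s
lifetime = N*P = 45044.0084 * 5675.6974 = 2.5565616e+08 s = 2958.9833 days
years = 2958.9833 / 365.25 = 8.1013 years

8.1013 years


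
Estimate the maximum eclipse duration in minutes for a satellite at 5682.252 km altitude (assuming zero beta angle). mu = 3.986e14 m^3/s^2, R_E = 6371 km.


r = 12053.2520 km
T = 219.4908 min
Eclipse fraction = arcsin(R_E/r)/pi = arcsin(6371.0000/12053.2520)/pi
= arcsin(0.528571)/pi = 0.177272
Eclipse duration = 0.177272 * 219.4908 = 38.9096 min

38.9096 minutes


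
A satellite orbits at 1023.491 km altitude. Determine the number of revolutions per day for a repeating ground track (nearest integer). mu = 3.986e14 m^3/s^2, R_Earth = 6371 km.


r = 7.394491e+06 m
T = 2*pi*sqrt(r^3/mu) = 6328.1046 s = 105.4684 min
revs/day = 1440 / 105.4684 = 13.6534
Rounded: 14 revolutions per day

14 revolutions per day


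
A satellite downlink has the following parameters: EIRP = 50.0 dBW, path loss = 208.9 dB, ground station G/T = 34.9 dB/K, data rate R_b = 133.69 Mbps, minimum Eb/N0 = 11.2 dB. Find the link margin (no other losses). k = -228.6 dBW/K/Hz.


C/N0 = EIRP - FSPL + G/T - k = 50.0 - 208.9 + 34.9 - (-228.6)
C/N0 = 104.6000 dB-Hz
R_b = 133.69 Mbps = 1.3369e+08 bps -> 10*log10(R_b) = 81.2610 dB-Hz
Eb/N0 = C/N0 - 10*log10(R_b) = 104.6000 - 81.2610 = 23.3390 dB
Margin = Eb/N0 - Eb/N0_req = 23.3390 - 11.2 = 12.1390 dB (link closes)

12.1390 dB


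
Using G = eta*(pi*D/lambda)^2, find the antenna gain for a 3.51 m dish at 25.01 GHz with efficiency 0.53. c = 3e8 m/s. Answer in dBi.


lambda = c/f = 3e8 / 2.501e+10 = 0.0119952 m
G = eta*(pi*D/lambda)^2 = 0.53*(pi*3.51/0.0119952)^2
G = 447893.4609 (linear)
G = 10*log10(447893.4609) = 56.5117 dBi

56.5117 dBi


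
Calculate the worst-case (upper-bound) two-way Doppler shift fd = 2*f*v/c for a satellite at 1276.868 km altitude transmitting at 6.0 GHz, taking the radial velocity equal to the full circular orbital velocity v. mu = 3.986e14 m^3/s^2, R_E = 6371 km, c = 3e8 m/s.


r = 7.647868e+06 m
v = sqrt(mu/r) = 7219.3560 m/s (worst-case radial velocity)
f = 6.0 GHz = 6.0e+09 Hz
fd = 2*f*v/c = 2*6.0e+09*7219.3560/3.0e+08
fd = 288774.2381 Hz

288774.2381 Hz


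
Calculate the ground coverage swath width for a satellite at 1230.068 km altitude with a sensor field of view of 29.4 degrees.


FOV = 29.4 deg = 0.5131268 rad
swath = 2 * alt * tan(FOV/2) = 2 * 1230.068 * tan(0.2565634)
swath = 2 * 1230.068 * 0.2623451
swath = 645.4046 km

645.4046 km


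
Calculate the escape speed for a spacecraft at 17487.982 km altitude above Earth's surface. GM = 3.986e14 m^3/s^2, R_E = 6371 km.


r = 6371.0 + 17487.982 = 23858.9820 km = 2.3858982e+07 m
v_esc = sqrt(2*mu/r) = sqrt(2*3.986e14 / 2.3858982e+07)
v_esc = 5780.3973 m/s = 5.7804 km/s

5.7804 km/s


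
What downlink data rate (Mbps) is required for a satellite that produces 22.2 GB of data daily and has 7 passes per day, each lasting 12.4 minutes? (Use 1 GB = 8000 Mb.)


total contact time = 7 * 12.4 * 60 = 5208.0000 s
data = 22.2 GB = 177600.0000 Mb
rate = 177600.0000 / 5208.0000 = 34.1014 Mbps

34.1014 Mbps


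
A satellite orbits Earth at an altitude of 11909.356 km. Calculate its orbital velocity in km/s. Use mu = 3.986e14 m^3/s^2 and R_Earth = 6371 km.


r = R_E + alt = 6371.0 + 11909.356 = 18280.3560 km = 1.8280356e+07 m
v = sqrt(mu/r) = sqrt(3.986e14 / 1.8280356e+07) = 4669.5639 m/s = 4.6696 km/s

4.6696 km/s


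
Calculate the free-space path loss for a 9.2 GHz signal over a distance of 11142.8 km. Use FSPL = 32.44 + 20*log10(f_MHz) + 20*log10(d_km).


f = 9.2 GHz = 9200.0000 MHz
d = 11142.8 km
FSPL = 32.44 + 20*log10(9200.0000) + 20*log10(11142.8)
FSPL = 32.44 + 79.2758 + 80.9399
FSPL = 192.6556 dB

192.6556 dB


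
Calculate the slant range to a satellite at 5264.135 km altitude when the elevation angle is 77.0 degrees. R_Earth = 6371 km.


h = 5264.135 km, el = 77.0 deg
d = -R_E*sin(el) + sqrt((R_E*sin(el))^2 + 2*R_E*h + h^2)
d = -6371.0000*sin(1.3439) + sqrt((6371.0000*0.9743701)^2 + 2*6371.0000*5264.135 + 5264.135^2)
d = 5338.8207 km

5338.8207 km


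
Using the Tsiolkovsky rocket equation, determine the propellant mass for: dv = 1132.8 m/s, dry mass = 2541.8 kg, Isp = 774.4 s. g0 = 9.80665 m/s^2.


ve = Isp * g0 = 774.4 * 9.80665 = 7594.269760 m/s
mass ratio = exp(dv/ve) = exp(1132.8/7594.269760) = 1.16086463
m_prop = m_dry * (mr - 1) = 2541.8 * (1.16086463 - 1)
m_prop = 408.8857 kg

408.8857 kg


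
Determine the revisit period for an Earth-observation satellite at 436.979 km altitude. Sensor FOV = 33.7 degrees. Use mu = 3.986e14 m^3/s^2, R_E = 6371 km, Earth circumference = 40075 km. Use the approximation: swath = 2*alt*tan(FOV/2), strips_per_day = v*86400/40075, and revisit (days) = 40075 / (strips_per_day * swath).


swath = 2*436.979*tan(0.294088) = 264.6959 km
v = sqrt(mu/r) = 7651.7284 m/s = 7.6517 km/s
strips/day = v*86400/40075 = 7.6517*86400/40075 = 16.4968
coverage/day = strips * swath = 16.4968 * 264.6959 = 4366.6356 km
revisit = 40075 / 4366.6356 = 9.1775 days

9.1775 days


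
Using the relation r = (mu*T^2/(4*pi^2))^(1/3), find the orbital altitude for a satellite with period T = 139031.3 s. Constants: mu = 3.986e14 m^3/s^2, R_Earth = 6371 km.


T = 139031.3 s
r = (mu*T^2/(4*pi^2))^(1/3) = (3.986e14 * 139031.3^2 / (4*pi^2))^(1/3)
r = 5.8005286e+07 m = 58005.2863 km
alt = r - R_E = 58005.2863 - 6371 = 51634.2863 km

51634.2863 km


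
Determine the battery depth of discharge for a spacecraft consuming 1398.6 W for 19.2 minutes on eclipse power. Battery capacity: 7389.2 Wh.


E_used = P * t / 60 = 1398.6 * 19.2 / 60 = 447.5520 Wh
DOD = E_used / E_total * 100 = 447.5520 / 7389.2 * 100
DOD = 6.0568 %

6.0568 %


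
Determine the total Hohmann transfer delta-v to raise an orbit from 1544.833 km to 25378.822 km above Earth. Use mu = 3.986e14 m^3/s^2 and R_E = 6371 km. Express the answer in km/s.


r1 = 7915.8330 km = 7.915833e+06 m
r2 = 31749.8220 km = 3.1749822e+07 m
dv1 = sqrt(mu/r1)*(sqrt(2*r2/(r1+r2)) - 1) = 1882.2842 m/s
dv2 = sqrt(mu/r2)*(1 - sqrt(2*r1/(r1+r2))) = 1304.7350 m/s
total dv = |dv1| + |dv2| = 1882.2842 + 1304.7350 = 3187.0192 m/s = 3.1870 km/s

3.1870 km/s


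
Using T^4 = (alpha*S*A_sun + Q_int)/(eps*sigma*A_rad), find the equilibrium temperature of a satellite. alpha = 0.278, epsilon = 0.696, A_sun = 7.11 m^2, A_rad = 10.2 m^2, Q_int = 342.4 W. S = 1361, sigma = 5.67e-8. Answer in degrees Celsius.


Numerator = alpha*S*A_sun + Q_int = 0.278*1361*7.11 + 342.4 = 3032.5254 W
Denominator = eps*sigma*A_rad = 0.696*5.67e-8*10.2 = 4.0252464e-07 W/K^4
T^4 = 7.5337633e+09 K^4
T = 294.6137 K = 21.4637 C

21.4637 degrees Celsius


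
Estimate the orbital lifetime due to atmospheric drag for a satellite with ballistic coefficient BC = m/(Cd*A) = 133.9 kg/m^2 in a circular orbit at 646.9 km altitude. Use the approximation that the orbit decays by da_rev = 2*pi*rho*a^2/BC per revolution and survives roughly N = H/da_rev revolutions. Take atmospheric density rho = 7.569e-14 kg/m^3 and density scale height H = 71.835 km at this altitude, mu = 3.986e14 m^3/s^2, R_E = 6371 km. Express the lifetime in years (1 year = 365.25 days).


a = R_E + alt = 7017.9000 km = 7.0179e+06 m
da_rev = 2*pi*rho*a^2/BC = 2*pi*7.569e-14*(7.0179e+06)^2/133.9 = 0.174925107 m per revolution
N = H/da_rev = 71835.0000 m / 0.174925107 m = 410661.4615 revolutions
P = 2*pi*sqrt(a^3/mu) = 5850.8907 s
lifetime = N*P = 410661.4615 * 5850.8907 = 2.4027353e+09 s = 27809.4366 days
years = 27809.4366 / 365.25 = 76.1381 years

76.1381 years


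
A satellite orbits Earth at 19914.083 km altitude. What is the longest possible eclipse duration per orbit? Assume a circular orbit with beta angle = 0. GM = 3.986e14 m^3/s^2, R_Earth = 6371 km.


r = 26285.0830 km
T = 706.8447 min
Eclipse fraction = arcsin(R_E/r)/pi = arcsin(6371.0000/26285.0830)/pi
= arcsin(0.2423808)/pi = 0.07792834
Eclipse duration = 0.07792834 * 706.8447 = 55.0832 min

55.0832 minutes


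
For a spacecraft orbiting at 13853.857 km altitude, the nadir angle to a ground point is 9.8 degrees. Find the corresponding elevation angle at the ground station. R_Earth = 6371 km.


r = R_E + alt = 20224.8570 km
Law of sines in the satellite / Earth-center / ground-point triangle:
  sin(nadir)/R_E = sin(90 + el)/r  =>  cos(el) = (r/R_E)*sin(nadir)
cos(el) = (20224.8570 / 6371.0000) * sin(9.8 deg) = 0.5403332
el = arccos(0.5403332) = 57.2937 deg
(Earth-central angle = 90 - nadir - el = 22.9063 deg)

57.2937 degrees


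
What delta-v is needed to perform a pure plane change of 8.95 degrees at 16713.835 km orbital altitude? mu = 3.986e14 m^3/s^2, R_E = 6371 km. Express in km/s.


r = 23084.8350 km = 2.3084835e+07 m
V = sqrt(mu/r) = 4155.3275 m/s
di = 8.95 deg = 0.156207 rad
dV = 2*V*sin(di/2) = 2*4155.3275*sin(0.07810348)
dV = 648.4314 m/s = 0.6484314 km/s

0.6484 km/s


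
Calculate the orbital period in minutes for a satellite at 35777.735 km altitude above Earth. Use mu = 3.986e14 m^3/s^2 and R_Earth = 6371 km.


r = 42148.7350 km = 4.2148735e+07 m
T = 2*pi*sqrt(r^3/mu) = 2*pi*sqrt(7.4877896e+22 / 3.986e14)
T = 86116.8307 s = 1435.2805 min

1435.2805 minutes


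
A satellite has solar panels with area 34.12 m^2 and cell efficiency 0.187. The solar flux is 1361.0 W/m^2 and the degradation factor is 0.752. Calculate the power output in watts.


P = area * eta * S * degradation
P = 34.12 * 0.187 * 1361.0 * 0.752
P = 6530.2017 W

6530.2017 W


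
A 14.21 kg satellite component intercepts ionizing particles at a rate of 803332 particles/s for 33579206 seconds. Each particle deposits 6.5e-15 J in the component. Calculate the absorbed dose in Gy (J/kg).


Total energy deposited = rate * time * E_per
  = 803332 * 33579206 * 6.5e-15 = 0.1753391 J
Dose = E_total / mass = 0.1753391 / 14.21
Dose = 0.01233914 Gy

0.0123 Gy


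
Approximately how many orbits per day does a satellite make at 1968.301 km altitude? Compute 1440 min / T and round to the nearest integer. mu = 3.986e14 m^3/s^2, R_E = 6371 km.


r = 8.339301e+06 m
T = 2*pi*sqrt(r^3/mu) = 7578.8916 s = 126.3149 min
revs/day = 1440 / 126.3149 = 11.4001
Rounded: 11 revolutions per day

11 revolutions per day


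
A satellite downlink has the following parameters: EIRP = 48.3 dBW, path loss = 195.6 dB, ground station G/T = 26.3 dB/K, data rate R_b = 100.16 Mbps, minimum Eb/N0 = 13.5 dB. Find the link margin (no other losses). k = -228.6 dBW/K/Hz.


C/N0 = EIRP - FSPL + G/T - k = 48.3 - 195.6 + 26.3 - (-228.6)
C/N0 = 107.6000 dB-Hz
R_b = 100.16 Mbps = 1.0016e+08 bps -> 10*log10(R_b) = 80.0069 dB-Hz
Eb/N0 = C/N0 - 10*log10(R_b) = 107.6000 - 80.0069 = 27.5931 dB
Margin = Eb/N0 - Eb/N0_req = 27.5931 - 13.5 = 14.0931 dB (link closes)

14.0931 dB


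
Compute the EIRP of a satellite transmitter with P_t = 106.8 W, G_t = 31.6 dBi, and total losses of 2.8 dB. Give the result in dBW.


Pt = 106.8 W = 20.2857 dBW
EIRP = Pt_dBW + Gt - losses = 20.2857 + 31.6 - 2.8 = 49.0857 dBW

49.0857 dBW


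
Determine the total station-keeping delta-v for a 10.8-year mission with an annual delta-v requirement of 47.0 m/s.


dV = rate * years = 47.0 * 10.8
dV = 507.6000 m/s

507.6000 m/s


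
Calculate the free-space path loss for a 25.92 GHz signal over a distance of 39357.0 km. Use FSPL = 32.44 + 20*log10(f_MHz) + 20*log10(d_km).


f = 25.92 GHz = 25920.0000 MHz
d = 39357.0 km
FSPL = 32.44 + 20*log10(25920.0000) + 20*log10(39357.0)
FSPL = 32.44 + 88.2727 + 91.9004
FSPL = 212.6131 dB

212.6131 dB


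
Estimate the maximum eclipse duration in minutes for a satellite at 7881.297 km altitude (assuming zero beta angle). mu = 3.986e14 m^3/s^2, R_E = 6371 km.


r = 14252.2970 km
T = 282.2197 min
Eclipse fraction = arcsin(R_E/r)/pi = arcsin(6371.0000/14252.2970)/pi
= arcsin(0.4470157)/pi = 0.1475132
Eclipse duration = 0.1475132 * 282.2197 = 41.6311 min

41.6311 minutes


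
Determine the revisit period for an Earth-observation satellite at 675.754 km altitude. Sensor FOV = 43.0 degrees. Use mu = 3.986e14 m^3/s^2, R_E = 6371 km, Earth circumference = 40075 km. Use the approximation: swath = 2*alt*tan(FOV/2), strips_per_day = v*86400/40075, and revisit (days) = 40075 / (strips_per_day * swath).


swath = 2*675.754*tan(0.3752458) = 532.3732 km
v = sqrt(mu/r) = 7520.9741 m/s = 7.5210 km/s
strips/day = v*86400/40075 = 7.5210*86400/40075 = 16.2149
coverage/day = strips * swath = 16.2149 * 532.3732 = 8632.3781 km
revisit = 40075 / 8632.3781 = 4.6424 days

4.6424 days


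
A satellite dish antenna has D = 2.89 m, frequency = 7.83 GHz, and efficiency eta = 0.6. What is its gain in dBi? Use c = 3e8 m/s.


lambda = c/f = 3e8 / 7.83e+09 = 0.03831418 m
G = eta*(pi*D/lambda)^2 = 0.6*(pi*2.89/0.03831418)^2
G = 33692.0701 (linear)
G = 10*log10(33692.0701) = 45.2753 dBi

45.2753 dBi


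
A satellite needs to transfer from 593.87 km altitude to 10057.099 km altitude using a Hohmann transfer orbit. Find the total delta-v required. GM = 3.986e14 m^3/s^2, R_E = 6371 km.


r1 = 6964.8700 km = 6.96487e+06 m
r2 = 16428.0990 km = 1.6428099e+07 m
dv1 = sqrt(mu/r1)*(sqrt(2*r2/(r1+r2)) - 1) = 1400.5186 m/s
dv2 = sqrt(mu/r2)*(1 - sqrt(2*r1/(r1+r2))) = 1124.7277 m/s
total dv = |dv1| + |dv2| = 1400.5186 + 1124.7277 = 2525.2462 m/s = 2.5252 km/s

2.5252 km/s


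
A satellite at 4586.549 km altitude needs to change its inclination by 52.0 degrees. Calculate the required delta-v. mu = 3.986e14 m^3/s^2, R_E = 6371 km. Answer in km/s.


r = 10957.5490 km = 1.0957549e+07 m
V = sqrt(mu/r) = 6031.3140 m/s
di = 52.0 deg = 0.9075712 rad
dV = 2*V*sin(di/2) = 2*6031.3140*sin(0.4537856)
dV = 5287.9080 m/s = 5.2879 km/s

5.2879 km/s


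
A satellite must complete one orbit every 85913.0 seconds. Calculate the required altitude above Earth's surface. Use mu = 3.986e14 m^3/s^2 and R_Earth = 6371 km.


T = 85913.0 s
r = (mu*T^2/(4*pi^2))^(1/3) = (3.986e14 * 85913.0^2 / (4*pi^2))^(1/3)
r = 4.2082201e+07 m = 42082.2006 km
alt = r - R_E = 42082.2006 - 6371 = 35711.2006 km

35711.2006 km


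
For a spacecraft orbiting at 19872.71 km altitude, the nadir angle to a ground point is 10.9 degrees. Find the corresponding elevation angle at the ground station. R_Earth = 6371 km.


r = R_E + alt = 26243.7100 km
Law of sines in the satellite / Earth-center / ground-point triangle:
  sin(nadir)/R_E = sin(90 + el)/r  =>  cos(el) = (r/R_E)*sin(nadir)
cos(el) = (26243.7100 / 6371.0000) * sin(10.9 deg) = 0.7789305
el = arccos(0.7789305) = 38.8372 deg
(Earth-central angle = 90 - nadir - el = 40.2628 deg)

38.8372 degrees


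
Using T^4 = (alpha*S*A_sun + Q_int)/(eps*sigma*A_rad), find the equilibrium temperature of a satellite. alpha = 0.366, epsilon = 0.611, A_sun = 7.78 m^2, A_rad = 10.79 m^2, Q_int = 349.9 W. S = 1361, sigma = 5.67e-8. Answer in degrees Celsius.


Numerator = alpha*S*A_sun + Q_int = 0.366*1361*7.78 + 349.9 = 4225.3203 W
Denominator = eps*sigma*A_rad = 0.611*5.67e-8*10.79 = 3.7380552e-07 W/K^4
T^4 = 1.1303526e+10 K^4
T = 326.0645 K = 52.9145 C

52.9145 degrees Celsius


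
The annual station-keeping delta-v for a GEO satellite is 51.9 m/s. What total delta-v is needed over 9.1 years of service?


dV = rate * years = 51.9 * 9.1
dV = 472.2900 m/s

472.2900 m/s


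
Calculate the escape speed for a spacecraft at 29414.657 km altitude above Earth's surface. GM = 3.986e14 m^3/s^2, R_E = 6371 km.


r = 6371.0 + 29414.657 = 35785.6570 km = 3.5785657e+07 m
v_esc = sqrt(2*mu/r) = sqrt(2*3.986e14 / 3.5785657e+07)
v_esc = 4719.8603 m/s = 4.7199 km/s

4.7199 km/s


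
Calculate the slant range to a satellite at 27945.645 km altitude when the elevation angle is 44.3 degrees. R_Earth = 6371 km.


h = 27945.645 km, el = 44.3 deg
d = -R_E*sin(el) + sqrt((R_E*sin(el))^2 + 2*R_E*h + h^2)
d = -6371.0000*sin(0.7731809) + sqrt((6371.0000*0.6984153)^2 + 2*6371.0000*27945.645 + 27945.645^2)
d = 29562.7683 km

29562.7683 km


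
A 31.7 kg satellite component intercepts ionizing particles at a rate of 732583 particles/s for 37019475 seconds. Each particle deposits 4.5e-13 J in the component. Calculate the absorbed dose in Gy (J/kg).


Total energy deposited = rate * time * E_per
  = 732583 * 37019475 * 4.5e-13 = 12.2039 J
Dose = E_total / mass = 12.2039 / 31.7
Dose = 0.3849819 Gy

0.3850 Gy


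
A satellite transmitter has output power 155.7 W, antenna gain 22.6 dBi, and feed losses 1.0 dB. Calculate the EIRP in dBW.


Pt = 155.7 W = 21.9229 dBW
EIRP = Pt_dBW + Gt - losses = 21.9229 + 22.6 - 1.0 = 43.5229 dBW

43.5229 dBW


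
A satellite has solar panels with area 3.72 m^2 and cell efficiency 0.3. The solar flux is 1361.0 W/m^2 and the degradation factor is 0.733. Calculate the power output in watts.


P = area * eta * S * degradation
P = 3.72 * 0.3 * 1361.0 * 0.733
P = 1113.3361 W

1113.3361 W


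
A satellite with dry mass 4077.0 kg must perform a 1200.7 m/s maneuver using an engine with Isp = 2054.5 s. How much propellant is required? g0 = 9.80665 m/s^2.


ve = Isp * g0 = 2054.5 * 9.80665 = 20147.762425 m/s
mass ratio = exp(dv/ve) = exp(1200.7/20147.762425) = 1.06140628
m_prop = m_dry * (mr - 1) = 4077.0 * (1.06140628 - 1)
m_prop = 250.3534 kg

250.3534 kg


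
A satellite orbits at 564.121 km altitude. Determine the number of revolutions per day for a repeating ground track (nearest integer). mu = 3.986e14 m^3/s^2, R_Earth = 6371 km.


r = 6.935121e+06 m
T = 2*pi*sqrt(r^3/mu) = 5747.6761 s = 95.7946 min
revs/day = 1440 / 95.7946 = 15.0322
Rounded: 15 revolutions per day

15 revolutions per day


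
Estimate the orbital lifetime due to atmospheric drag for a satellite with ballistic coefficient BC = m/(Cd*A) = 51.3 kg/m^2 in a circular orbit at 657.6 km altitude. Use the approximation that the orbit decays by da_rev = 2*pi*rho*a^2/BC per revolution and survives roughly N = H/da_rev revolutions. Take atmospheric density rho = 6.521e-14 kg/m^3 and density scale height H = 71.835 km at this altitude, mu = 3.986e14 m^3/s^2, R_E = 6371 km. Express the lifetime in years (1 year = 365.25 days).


a = R_E + alt = 7028.6000 km = 7.0286e+06 m
da_rev = 2*pi*rho*a^2/BC = 2*pi*6.521e-14*(7.0286e+06)^2/51.3 = 0.394561186 m per revolution
N = H/da_rev = 71835.0000 m / 0.394561186 m = 182063.0174 revolutions
P = 2*pi*sqrt(a^3/mu) = 5864.2768 s
lifetime = N*P = 182063.0174 * 5864.2768 = 1.0676679e+09 s = 12357.2678 days
years = 12357.2678 / 365.25 = 33.8324 years

33.8324 years


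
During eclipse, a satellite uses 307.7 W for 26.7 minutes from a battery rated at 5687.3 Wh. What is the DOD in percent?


E_used = P * t / 60 = 307.7 * 26.7 / 60 = 136.9265 Wh
DOD = E_used / E_total * 100 = 136.9265 / 5687.3 * 100
DOD = 2.4076 %

2.4076 %


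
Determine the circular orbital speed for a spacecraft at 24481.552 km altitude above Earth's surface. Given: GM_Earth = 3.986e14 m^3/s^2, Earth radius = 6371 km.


r = R_E + alt = 6371.0 + 24481.552 = 30852.5520 km = 3.0852552e+07 m
v = sqrt(mu/r) = sqrt(3.986e14 / 3.0852552e+07) = 3594.3726 m/s = 3.5944 km/s

3.5944 km/s


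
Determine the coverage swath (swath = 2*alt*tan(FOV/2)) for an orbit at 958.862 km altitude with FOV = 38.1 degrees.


FOV = 38.1 deg = 0.6649704 rad
swath = 2 * alt * tan(FOV/2) = 2 * 958.862 * tan(0.3324852)
swath = 2 * 958.862 * 0.345304
swath = 662.1978 km

662.1978 km


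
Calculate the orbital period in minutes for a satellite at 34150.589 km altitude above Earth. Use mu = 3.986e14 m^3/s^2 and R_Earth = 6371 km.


r = 40521.5890 km = 4.0521589e+07 m
T = 2*pi*sqrt(r^3/mu) = 2*pi*sqrt(6.6536416e+22 / 3.986e14)
T = 81178.4813 s = 1352.9747 min

1352.9747 minutes


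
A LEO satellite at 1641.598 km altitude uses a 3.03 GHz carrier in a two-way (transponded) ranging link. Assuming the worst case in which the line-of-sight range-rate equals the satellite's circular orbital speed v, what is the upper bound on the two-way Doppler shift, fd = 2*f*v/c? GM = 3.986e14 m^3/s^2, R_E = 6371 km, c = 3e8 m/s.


r = 8.012598e+06 m
v = sqrt(mu/r) = 7053.1313 m/s (worst-case radial velocity)
f = 3.03 GHz = 3.03e+09 Hz
fd = 2*f*v/c = 2*3.03e+09*7053.1313/3.0e+08
fd = 142473.2527 Hz

142473.2527 Hz


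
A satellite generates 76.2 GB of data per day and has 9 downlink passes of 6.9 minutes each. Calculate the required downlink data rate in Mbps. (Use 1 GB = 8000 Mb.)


total contact time = 9 * 6.9 * 60 = 3726.0000 s
data = 76.2 GB = 609600.0000 Mb
rate = 609600.0000 / 3726.0000 = 163.6071 Mbps

163.6071 Mbps


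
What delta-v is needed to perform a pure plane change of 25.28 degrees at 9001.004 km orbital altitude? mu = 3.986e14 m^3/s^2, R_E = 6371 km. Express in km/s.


r = 15372.0040 km = 1.5372004e+07 m
V = sqrt(mu/r) = 5092.1760 m/s
di = 25.28 deg = 0.4412192 rad
dV = 2*V*sin(di/2) = 2*5092.1760*sin(0.2206096)
dV = 2228.5858 m/s = 2.2286 km/s

2.2286 km/s


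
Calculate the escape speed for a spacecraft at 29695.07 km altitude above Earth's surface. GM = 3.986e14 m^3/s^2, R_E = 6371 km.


r = 6371.0 + 29695.07 = 36066.0700 km = 3.606607e+07 m
v_esc = sqrt(2*mu/r) = sqrt(2*3.986e14 / 3.606607e+07)
v_esc = 4701.4761 m/s = 4.7015 km/s

4.7015 km/s


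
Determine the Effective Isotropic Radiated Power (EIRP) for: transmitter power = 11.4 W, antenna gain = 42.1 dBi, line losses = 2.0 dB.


Pt = 11.4 W = 10.5690 dBW
EIRP = Pt_dBW + Gt - losses = 10.5690 + 42.1 - 2.0 = 50.6690 dBW

50.6690 dBW


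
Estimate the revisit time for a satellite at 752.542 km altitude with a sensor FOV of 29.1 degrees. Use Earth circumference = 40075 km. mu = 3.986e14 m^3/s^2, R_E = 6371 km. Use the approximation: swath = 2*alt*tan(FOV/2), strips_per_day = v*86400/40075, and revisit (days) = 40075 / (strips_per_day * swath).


swath = 2*752.542*tan(0.2539454) = 390.6428 km
v = sqrt(mu/r) = 7480.3282 m/s = 7.4803 km/s
strips/day = v*86400/40075 = 7.4803*86400/40075 = 16.1273
coverage/day = strips * swath = 16.1273 * 390.6428 = 6300.0018 km
revisit = 40075 / 6300.0018 = 6.3611 days

6.3611 days


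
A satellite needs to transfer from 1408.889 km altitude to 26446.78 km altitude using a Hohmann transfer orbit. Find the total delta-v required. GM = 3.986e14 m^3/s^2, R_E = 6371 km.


r1 = 7779.8890 km = 7.779889e+06 m
r2 = 32817.7800 km = 3.281778e+07 m
dv1 = sqrt(mu/r1)*(sqrt(2*r2/(r1+r2)) - 1) = 1943.4096 m/s
dv2 = sqrt(mu/r2)*(1 - sqrt(2*r1/(r1+r2))) = 1327.5189 m/s
total dv = |dv1| + |dv2| = 1943.4096 + 1327.5189 = 3270.9285 m/s = 3.2709 km/s

3.2709 km/s


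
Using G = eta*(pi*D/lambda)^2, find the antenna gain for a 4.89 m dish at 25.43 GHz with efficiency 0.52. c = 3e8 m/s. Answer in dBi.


lambda = c/f = 3e8 / 2.543e+10 = 0.01179709 m
G = eta*(pi*D/lambda)^2 = 0.52*(pi*4.89/0.01179709)^2
G = 881801.8755 (linear)
G = 10*log10(881801.8755) = 59.4537 dBi

59.4537 dBi


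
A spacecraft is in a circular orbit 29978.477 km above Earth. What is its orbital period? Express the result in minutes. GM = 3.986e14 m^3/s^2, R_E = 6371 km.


r = 36349.4770 km = 3.6349477e+07 m
T = 2*pi*sqrt(r^3/mu) = 2*pi*sqrt(4.8028e+22 / 3.986e14)
T = 68969.7213 s = 1149.4954 min

1149.4954 minutes


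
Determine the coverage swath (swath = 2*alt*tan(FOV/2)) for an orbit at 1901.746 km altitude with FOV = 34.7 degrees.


FOV = 34.7 deg = 0.6056293 rad
swath = 2 * alt * tan(FOV/2) = 2 * 1901.746 * tan(0.3028146)
swath = 2 * 1901.746 * 0.3124229
swath = 1188.2980 km

1188.2980 km


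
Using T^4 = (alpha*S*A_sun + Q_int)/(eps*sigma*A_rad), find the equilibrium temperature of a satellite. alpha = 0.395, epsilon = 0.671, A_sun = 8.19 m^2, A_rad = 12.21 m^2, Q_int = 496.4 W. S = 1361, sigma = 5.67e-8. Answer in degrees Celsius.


Numerator = alpha*S*A_sun + Q_int = 0.395*1361*8.19 + 496.4 = 4899.3030 W
Denominator = eps*sigma*A_rad = 0.671*5.67e-8*12.21 = 4.64538e-07 W/K^4
T^4 = 1.0546614e+10 K^4
T = 320.4633 K = 47.3133 C

47.3133 degrees Celsius


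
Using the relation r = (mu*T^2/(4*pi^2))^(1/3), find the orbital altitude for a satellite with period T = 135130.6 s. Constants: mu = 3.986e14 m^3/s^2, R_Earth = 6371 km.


T = 135130.6 s
r = (mu*T^2/(4*pi^2))^(1/3) = (3.986e14 * 135130.6^2 / (4*pi^2))^(1/3)
r = 5.6915207e+07 m = 56915.2074 km
alt = r - R_E = 56915.2074 - 6371 = 50544.2074 km

50544.2074 km


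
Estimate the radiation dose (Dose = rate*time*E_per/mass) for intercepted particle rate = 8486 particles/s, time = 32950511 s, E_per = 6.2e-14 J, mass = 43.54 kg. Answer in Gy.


Total energy deposited = rate * time * E_per
  = 8486 * 32950511 * 6.2e-14 = 0.01733632 J
Dose = E_total / mass = 0.01733632 / 43.54
Dose = 3.9816992e-04 Gy

3.9817e-04 Gy


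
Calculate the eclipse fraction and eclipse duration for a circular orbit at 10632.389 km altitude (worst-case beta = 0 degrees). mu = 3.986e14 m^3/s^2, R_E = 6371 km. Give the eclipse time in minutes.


r = 17003.3890 km
T = 367.7589 min
Eclipse fraction = arcsin(R_E/r)/pi = arcsin(6371.0000/17003.3890)/pi
= arcsin(0.37469)/pi = 0.1222509
Eclipse duration = 0.1222509 * 367.7589 = 44.9588 min

44.9588 minutes


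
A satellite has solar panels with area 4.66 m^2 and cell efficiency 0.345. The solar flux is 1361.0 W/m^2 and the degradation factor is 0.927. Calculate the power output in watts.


P = area * eta * S * degradation
P = 4.66 * 0.345 * 1361.0 * 0.927
P = 2028.3499 W

2028.3499 W


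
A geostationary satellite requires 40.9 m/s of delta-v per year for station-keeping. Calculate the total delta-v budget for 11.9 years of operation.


dV = rate * years = 40.9 * 11.9
dV = 486.7100 m/s

486.7100 m/s


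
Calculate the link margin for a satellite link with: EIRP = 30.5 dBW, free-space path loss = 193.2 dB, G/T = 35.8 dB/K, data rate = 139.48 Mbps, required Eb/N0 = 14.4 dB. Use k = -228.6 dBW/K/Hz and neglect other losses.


C/N0 = EIRP - FSPL + G/T - k = 30.5 - 193.2 + 35.8 - (-228.6)
C/N0 = 101.7000 dB-Hz
R_b = 139.48 Mbps = 1.3948e+08 bps -> 10*log10(R_b) = 81.4451 dB-Hz
Eb/N0 = C/N0 - 10*log10(R_b) = 101.7000 - 81.4451 = 20.2549 dB
Margin = Eb/N0 - Eb/N0_req = 20.2549 - 14.4 = 5.8549 dB (link closes)

5.8549 dB


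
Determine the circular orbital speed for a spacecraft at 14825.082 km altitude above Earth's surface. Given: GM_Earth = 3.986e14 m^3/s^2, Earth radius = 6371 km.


r = R_E + alt = 6371.0 + 14825.082 = 21196.0820 km = 2.1196082e+07 m
v = sqrt(mu/r) = sqrt(3.986e14 / 2.1196082e+07) = 4336.5150 m/s = 4.3365 km/s

4.3365 km/s


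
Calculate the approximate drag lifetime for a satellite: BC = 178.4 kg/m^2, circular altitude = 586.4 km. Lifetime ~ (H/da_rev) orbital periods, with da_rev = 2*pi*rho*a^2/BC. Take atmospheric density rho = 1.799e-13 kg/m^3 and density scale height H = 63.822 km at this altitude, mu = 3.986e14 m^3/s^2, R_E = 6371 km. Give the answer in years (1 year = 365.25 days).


a = R_E + alt = 6957.4000 km = 6.9574e+06 m
da_rev = 2*pi*rho*a^2/BC = 2*pi*1.799e-13*(6.9574e+06)^2/178.4 = 0.306697423 m per revolution
N = H/da_rev = 63822.0000 m / 0.306697423 m = 208094.3469 revolutions
P = 2*pi*sqrt(a^3/mu) = 5775.3948 s
lifetime = N*P = 208094.3469 * 5775.3948 = 1.201827e+09 s = 13910.0349 days
years = 13910.0349 / 365.25 = 38.0836 years

38.0836 years


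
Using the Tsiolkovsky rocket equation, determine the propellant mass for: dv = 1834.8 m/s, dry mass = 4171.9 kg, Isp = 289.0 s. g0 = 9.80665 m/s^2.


ve = Isp * g0 = 289.0 * 9.80665 = 2834.121850 m/s
mass ratio = exp(dv/ve) = exp(1834.8/2834.121850) = 1.91055982
m_prop = m_dry * (mr - 1) = 4171.9 * (1.91055982 - 1)
m_prop = 3798.7645 kg

3798.7645 kg


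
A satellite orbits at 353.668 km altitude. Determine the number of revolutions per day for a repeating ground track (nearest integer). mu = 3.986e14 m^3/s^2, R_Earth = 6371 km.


r = 6.724668e+06 m
T = 2*pi*sqrt(r^3/mu) = 5488.0428 s = 91.4674 min
revs/day = 1440 / 91.4674 = 15.7433
Rounded: 16 revolutions per day

16 revolutions per day


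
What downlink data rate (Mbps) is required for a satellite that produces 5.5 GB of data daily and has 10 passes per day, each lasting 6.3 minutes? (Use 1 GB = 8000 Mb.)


total contact time = 10 * 6.3 * 60 = 3780.0000 s
data = 5.5 GB = 44000.0000 Mb
rate = 44000.0000 / 3780.0000 = 11.6402 Mbps

11.6402 Mbps


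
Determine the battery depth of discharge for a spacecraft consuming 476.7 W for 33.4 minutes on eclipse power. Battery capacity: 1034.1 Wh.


E_used = P * t / 60 = 476.7 * 33.4 / 60 = 265.3630 Wh
DOD = E_used / E_total * 100 = 265.3630 / 1034.1 * 100
DOD = 25.6613 %

25.6613 %


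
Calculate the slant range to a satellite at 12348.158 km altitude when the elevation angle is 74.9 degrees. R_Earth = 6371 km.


h = 12348.158 km, el = 74.9 deg
d = -R_E*sin(el) + sqrt((R_E*sin(el))^2 + 2*R_E*h + h^2)
d = -6371.0000*sin(1.3073) + sqrt((6371.0000*0.9654726)^2 + 2*6371.0000*12348.158 + 12348.158^2)
d = 12494.4119 km

12494.4119 km


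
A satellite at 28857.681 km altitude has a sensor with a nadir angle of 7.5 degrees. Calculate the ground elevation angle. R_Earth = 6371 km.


r = R_E + alt = 35228.6810 km
Law of sines in the satellite / Earth-center / ground-point triangle:
  sin(nadir)/R_E = sin(90 + el)/r  =>  cos(el) = (r/R_E)*sin(nadir)
cos(el) = (35228.6810 / 6371.0000) * sin(7.5 deg) = 0.7217494
el = arccos(0.7217494) = 43.8009 deg
(Earth-central angle = 90 - nadir - el = 38.6991 deg)

43.8009 degrees


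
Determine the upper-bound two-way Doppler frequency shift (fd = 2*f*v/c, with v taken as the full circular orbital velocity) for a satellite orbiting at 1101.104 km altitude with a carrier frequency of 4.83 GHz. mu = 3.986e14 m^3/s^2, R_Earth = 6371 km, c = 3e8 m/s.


r = 7.472104e+06 m
v = sqrt(mu/r) = 7303.7718 m/s (worst-case radial velocity)
f = 4.83 GHz = 4.83e+09 Hz
fd = 2*f*v/c = 2*4.83e+09*7303.7718/3.0e+08
fd = 235181.4507 Hz

235181.4507 Hz


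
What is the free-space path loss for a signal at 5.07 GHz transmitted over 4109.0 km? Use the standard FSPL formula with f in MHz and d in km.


f = 5.07 GHz = 5070.0000 MHz
d = 4109.0 km
FSPL = 32.44 + 20*log10(5070.0000) + 20*log10(4109.0)
FSPL = 32.44 + 74.1002 + 72.2747
FSPL = 178.8149 dB

178.8149 dB


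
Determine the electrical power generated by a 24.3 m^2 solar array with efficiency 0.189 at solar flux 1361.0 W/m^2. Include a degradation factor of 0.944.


P = area * eta * S * degradation
P = 24.3 * 0.189 * 1361.0 * 0.944
P = 5900.6275 W

5900.6275 W


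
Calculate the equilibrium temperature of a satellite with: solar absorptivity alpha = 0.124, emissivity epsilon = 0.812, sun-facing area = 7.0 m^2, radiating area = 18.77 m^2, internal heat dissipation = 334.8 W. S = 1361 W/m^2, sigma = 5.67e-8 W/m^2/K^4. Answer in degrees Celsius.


Numerator = alpha*S*A_sun + Q_int = 0.124*1361*7.0 + 334.8 = 1516.1480 W
Denominator = eps*sigma*A_rad = 0.812*5.67e-8*18.77 = 8.6417831e-07 W/K^4
T^4 = 1.7544389e+09 K^4
T = 204.6607 K = -68.4893 C

-68.4893 degrees Celsius


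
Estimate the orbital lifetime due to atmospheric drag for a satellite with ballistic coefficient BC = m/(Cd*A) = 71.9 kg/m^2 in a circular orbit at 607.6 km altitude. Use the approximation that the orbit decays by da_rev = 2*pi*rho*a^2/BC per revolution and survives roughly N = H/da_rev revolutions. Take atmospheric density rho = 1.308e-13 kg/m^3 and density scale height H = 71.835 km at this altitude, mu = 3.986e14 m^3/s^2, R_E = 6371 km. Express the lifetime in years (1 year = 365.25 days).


a = R_E + alt = 6978.6000 km = 6.9786e+06 m
da_rev = 2*pi*rho*a^2/BC = 2*pi*1.308e-13*(6.9786e+06)^2/71.9 = 0.556666818 m per revolution
N = H/da_rev = 71835.0000 m / 0.556666818 m = 129044.8752 revolutions
P = 2*pi*sqrt(a^3/mu) = 5801.8124 s
lifetime = N*P = 129044.8752 * 5801.8124 = 7.4869415e+08 s = 8665.4416 days
years = 8665.4416 / 365.25 = 23.7247 years

23.7247 years


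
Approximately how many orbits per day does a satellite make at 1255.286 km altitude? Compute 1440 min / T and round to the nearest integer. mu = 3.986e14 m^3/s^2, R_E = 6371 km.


r = 7.626286e+06 m
T = 2*pi*sqrt(r^3/mu) = 6627.9749 s = 110.4662 min
revs/day = 1440 / 110.4662 = 13.0357
Rounded: 13 revolutions per day

13 revolutions per day


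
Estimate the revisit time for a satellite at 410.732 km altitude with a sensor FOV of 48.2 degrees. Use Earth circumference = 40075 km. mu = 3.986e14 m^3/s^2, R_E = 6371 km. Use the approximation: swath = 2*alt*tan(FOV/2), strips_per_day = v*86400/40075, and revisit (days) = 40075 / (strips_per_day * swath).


swath = 2*410.732*tan(0.4206243) = 367.4586 km
v = sqrt(mu/r) = 7666.5211 m/s = 7.6665 km/s
strips/day = v*86400/40075 = 7.6665*86400/40075 = 16.5287
coverage/day = strips * swath = 16.5287 * 367.4586 = 6073.6109 km
revisit = 40075 / 6073.6109 = 6.5982 days

6.5982 days


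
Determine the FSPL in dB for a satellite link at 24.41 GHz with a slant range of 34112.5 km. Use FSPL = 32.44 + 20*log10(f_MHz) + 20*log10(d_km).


f = 24.41 GHz = 24410.0000 MHz
d = 34112.5 km
FSPL = 32.44 + 20*log10(24410.0000) + 20*log10(34112.5)
FSPL = 32.44 + 87.7514 + 90.6583
FSPL = 210.8496 dB

210.8496 dB


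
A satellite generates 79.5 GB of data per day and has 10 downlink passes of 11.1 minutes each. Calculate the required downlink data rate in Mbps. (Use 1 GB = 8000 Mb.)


total contact time = 10 * 11.1 * 60 = 6660.0000 s
data = 79.5 GB = 636000.0000 Mb
rate = 636000.0000 / 6660.0000 = 95.4955 Mbps

95.4955 Mbps


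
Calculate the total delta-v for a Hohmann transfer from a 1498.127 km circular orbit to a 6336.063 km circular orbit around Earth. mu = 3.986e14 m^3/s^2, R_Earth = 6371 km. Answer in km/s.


r1 = 7869.1270 km = 7.869127e+06 m
r2 = 12707.0630 km = 1.2707063e+07 m
dv1 = sqrt(mu/r1)*(sqrt(2*r2/(r1+r2)) - 1) = 792.5708 m/s
dv2 = sqrt(mu/r2)*(1 - sqrt(2*r1/(r1+r2))) = 702.4881 m/s
total dv = |dv1| + |dv2| = 792.5708 + 702.4881 = 1495.0589 m/s = 1.4951 km/s

1.4951 km/s


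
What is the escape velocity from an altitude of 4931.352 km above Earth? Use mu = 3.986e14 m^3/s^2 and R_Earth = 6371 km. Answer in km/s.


r = 6371.0 + 4931.352 = 11302.3520 km = 1.1302352e+07 m
v_esc = sqrt(2*mu/r) = sqrt(2*3.986e14 / 1.1302352e+07)
v_esc = 8398.4517 m/s = 8.3985 km/s

8.3985 km/s


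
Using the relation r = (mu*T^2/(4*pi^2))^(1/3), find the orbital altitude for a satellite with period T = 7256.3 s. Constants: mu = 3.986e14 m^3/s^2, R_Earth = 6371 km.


T = 7256.3 s
r = (mu*T^2/(4*pi^2))^(1/3) = (3.986e14 * 7256.3^2 / (4*pi^2))^(1/3)
r = 8.100951e+06 m = 8100.9510 km
alt = r - R_E = 8100.9510 - 6371 = 1729.9510 km

1729.9510 km


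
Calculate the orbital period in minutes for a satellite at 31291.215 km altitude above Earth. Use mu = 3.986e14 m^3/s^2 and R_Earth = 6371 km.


r = 37662.2150 km = 3.7662215e+07 m
T = 2*pi*sqrt(r^3/mu) = 2*pi*sqrt(5.3421684e+22 / 3.986e14)
T = 72739.4493 s = 1212.3242 min

1212.3242 minutes


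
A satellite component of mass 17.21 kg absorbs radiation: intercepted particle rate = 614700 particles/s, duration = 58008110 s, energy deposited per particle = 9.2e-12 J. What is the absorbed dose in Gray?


Total energy deposited = rate * time * E_per
  = 614700 * 58008110 * 9.2e-12 = 328.0498 J
Dose = E_total / mass = 328.0498 / 17.21
Dose = 19.0616 Gy

19.0616 Gy


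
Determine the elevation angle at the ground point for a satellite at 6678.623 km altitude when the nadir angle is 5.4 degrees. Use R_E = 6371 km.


r = R_E + alt = 13049.6230 km
Law of sines in the satellite / Earth-center / ground-point triangle:
  sin(nadir)/R_E = sin(90 + el)/r  =>  cos(el) = (r/R_E)*sin(nadir)
cos(el) = (13049.6230 / 6371.0000) * sin(5.4 deg) = 0.1927606
el = arccos(0.1927606) = 78.8861 deg
(Earth-central angle = 90 - nadir - el = 5.7139 deg)

78.8861 degrees


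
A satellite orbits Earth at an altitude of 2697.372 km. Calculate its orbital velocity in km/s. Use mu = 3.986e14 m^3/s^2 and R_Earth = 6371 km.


r = R_E + alt = 6371.0 + 2697.372 = 9068.3720 km = 9.068372e+06 m
v = sqrt(mu/r) = sqrt(3.986e14 / 9.068372e+06) = 6629.8543 m/s = 6.6299 km/s

6.6299 km/s


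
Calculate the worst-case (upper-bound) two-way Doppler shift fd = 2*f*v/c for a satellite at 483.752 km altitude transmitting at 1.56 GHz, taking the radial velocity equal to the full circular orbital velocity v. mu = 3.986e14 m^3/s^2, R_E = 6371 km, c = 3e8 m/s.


r = 6.854752e+06 m
v = sqrt(mu/r) = 7625.5781 m/s (worst-case radial velocity)
f = 1.56 GHz = 1.56e+09 Hz
fd = 2*f*v/c = 2*1.56e+09*7625.5781/3.0e+08
fd = 79306.0123 Hz

79306.0123 Hz


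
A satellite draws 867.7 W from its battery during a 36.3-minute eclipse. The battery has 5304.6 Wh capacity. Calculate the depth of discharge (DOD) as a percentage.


E_used = P * t / 60 = 867.7 * 36.3 / 60 = 524.9585 Wh
DOD = E_used / E_total * 100 = 524.9585 / 5304.6 * 100
DOD = 9.8963 %

9.8963 %
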